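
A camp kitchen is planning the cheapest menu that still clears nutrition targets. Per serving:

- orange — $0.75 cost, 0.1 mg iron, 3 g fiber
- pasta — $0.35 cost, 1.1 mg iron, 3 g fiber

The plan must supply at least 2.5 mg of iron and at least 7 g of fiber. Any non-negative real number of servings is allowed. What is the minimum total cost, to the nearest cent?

$0.82

A basic optimal solution has at most two foods positive. Try each food alone and each pair with both targets met exactly.
orange only: max(2.5/0.1, 7/3) = 25 servings → $18.75.
pasta only: max(2.5/1.1, 7/3) = 2.333 servings → $0.82.
orange + pasta with both tight: 0.06667 servings and 2.267 servings → $0.84.
So the least-cost plan costs $0.82.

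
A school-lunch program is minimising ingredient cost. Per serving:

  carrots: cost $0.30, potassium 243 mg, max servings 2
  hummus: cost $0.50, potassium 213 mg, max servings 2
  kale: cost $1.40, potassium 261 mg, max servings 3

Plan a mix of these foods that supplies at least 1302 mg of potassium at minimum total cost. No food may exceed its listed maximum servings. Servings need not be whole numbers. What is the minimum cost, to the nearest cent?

$3.69

Cost per mg of potassium: carrots $0.0012, hummus $0.0023, kale $0.0054.
Take 2 servings of carrots: +486.0 mg potassium for $0.60 (total $0.60, still need 816.0 mg).
Take 2 servings of hummus: +426.0 mg potassium for $1.00 (total $1.60, still need 390.0 mg).
Take 1.494 servings of kale: +390.0 mg potassium for $2.09 (total $3.69, still need 0.0 mg).
Filling from the cheapest source first is optimal under one linear minimum: $3.69.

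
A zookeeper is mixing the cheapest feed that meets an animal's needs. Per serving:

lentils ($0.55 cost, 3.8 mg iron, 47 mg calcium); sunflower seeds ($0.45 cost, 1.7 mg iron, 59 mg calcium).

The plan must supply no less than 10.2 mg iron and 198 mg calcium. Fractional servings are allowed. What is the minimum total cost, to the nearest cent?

The cheapest plan sits at a corner of the feasible region — with two constraints it uses at most two foods.
lentils only: max(10.2/3.8, 198/47) = 4.213 servings → $2.32.
sunflower seeds only: max(10.2/1.7, 198/59) = 6 servings → $2.70.
lentils + sunflower seeds with both tight: 1.838 servings and 1.892 servings → $1.86.
So the least-cost plan costs $1.86.

$1.86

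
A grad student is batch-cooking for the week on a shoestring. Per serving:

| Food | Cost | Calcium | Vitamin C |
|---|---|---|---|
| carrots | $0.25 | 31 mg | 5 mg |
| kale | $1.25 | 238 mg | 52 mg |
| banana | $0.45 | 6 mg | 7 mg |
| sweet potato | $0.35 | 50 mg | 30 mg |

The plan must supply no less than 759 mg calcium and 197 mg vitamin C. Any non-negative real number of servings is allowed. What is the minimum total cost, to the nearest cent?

$4.13

carrots only: max(759/31, 197/5) = 39.4 servings → $9.85.
kale only: max(759/238, 197/52) = 3.788 servings → $4.74.
banana only: max(759/6, 197/7) = 126.5 servings → $56.92.
sweet potato only: max(759/50, 197/30) = 15.18 servings → $5.31.
carrots + kale: intersection lies outside the first quadrant.
carrots + banana with both tight: 22.09 servings and 12.36 servings → $11.09.
carrots + sweet potato with both tight: 19 servings and 3.4 servings → $5.94.
kale + banana with both tight: 3.051 servings and 5.479 servings → $6.28.
kale + sweet potato with both tight: 2.846 servings and 1.634 servings → $4.13.
banana + sweet potato: intersection lies outside the first quadrant.
Cheapest feasible corner: $4.13.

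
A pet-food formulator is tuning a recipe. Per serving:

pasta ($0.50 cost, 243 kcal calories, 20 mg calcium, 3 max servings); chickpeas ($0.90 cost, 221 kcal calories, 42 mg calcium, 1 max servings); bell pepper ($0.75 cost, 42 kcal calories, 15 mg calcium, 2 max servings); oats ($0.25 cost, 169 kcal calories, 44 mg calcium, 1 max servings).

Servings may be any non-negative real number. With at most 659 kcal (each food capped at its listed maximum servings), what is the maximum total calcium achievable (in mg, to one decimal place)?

Calcium per kcal: bell pepper 0.3571, oats 0.2604, chickpeas 0.19, pasta 0.0823.
Take 2 servings of bell pepper: uses 84 kcal, +30.0 mg calcium (running total 30.0 mg).
Take 1 serving of oats: uses 169 kcal, +44.0 mg calcium (running total 74.0 mg).
Take 1 serving of chickpeas: uses 221 kcal, +42.0 mg calcium (running total 116.0 mg).
Take 0.7613 servings of pasta: uses 185 kcal, +15.2 mg calcium (running total 131.2 mg).
Filling greedily by calcium-per-kcal is optimal for one linear limit, giving 131.2 mg.

131.2 mg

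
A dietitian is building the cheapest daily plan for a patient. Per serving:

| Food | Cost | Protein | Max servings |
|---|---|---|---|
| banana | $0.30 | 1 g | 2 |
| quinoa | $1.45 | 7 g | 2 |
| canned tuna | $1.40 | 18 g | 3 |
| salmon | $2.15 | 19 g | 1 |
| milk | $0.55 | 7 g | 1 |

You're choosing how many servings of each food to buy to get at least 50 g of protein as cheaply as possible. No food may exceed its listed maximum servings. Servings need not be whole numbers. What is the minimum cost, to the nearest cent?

$3.89

Cost per g of protein: canned tuna $0.0778, milk $0.0786, salmon $0.1132, quinoa $0.2071, banana $0.3000.
Take 2.778 servings of canned tuna: +50.0 g protein for $3.89 (total $3.89, still need 0.0 g).
Greedy by cheapest-per-g is optimal for a single linear constraint, so the minimum cost is $3.89.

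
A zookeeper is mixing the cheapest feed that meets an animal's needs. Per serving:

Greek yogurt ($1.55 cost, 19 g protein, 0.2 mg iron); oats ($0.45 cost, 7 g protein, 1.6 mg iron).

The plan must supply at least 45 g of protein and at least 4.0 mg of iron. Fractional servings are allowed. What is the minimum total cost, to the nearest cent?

With two linear requirements the optimum uses one or two foods; enumerate the corners.
Greek yogurt only: max(45/19, 4.0/0.2) = 20 servings → $31.00.
oats only: max(45/7, 4.0/1.6) = 6.429 servings → $2.89.
Greek yogurt + oats with both tight: 1.517 servings and 2.31 servings → $3.39.
The minimum over all feasible corners is $2.89.

$2.89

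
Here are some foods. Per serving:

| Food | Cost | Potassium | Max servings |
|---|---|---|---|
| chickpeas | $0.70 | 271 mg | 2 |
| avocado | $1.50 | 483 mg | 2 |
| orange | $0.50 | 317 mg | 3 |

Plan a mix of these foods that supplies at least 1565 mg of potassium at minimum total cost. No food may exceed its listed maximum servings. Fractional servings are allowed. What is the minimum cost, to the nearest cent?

$3.12

Cost per mg of potassium: orange $0.0016, chickpeas $0.0026, avocado $0.0031.
Take 3 servings of orange: +951.0 mg potassium for $1.50 (total $1.50, still need 614.0 mg).
Take 2 servings of chickpeas: +542.0 mg potassium for $1.40 (total $2.90, still need 72.0 mg).
Take 0.1491 servings of avocado: +72.0 mg potassium for $0.22 (total $3.12, still need 0.0 mg).
Greedy by cheapest-per-mg is optimal for a single linear constraint, so the minimum cost is $3.12.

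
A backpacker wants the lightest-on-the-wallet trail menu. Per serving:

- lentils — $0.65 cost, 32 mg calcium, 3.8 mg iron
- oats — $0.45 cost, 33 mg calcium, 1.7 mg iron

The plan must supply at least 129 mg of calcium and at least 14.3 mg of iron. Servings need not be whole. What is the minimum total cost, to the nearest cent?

$2.52

lentils only: max(129/32, 14.3/3.8) = 4.031 servings → $2.62.
oats only: max(129/33, 14.3/1.7) = 8.412 servings → $3.79.
lentils + oats with both tight: 3.558 servings and 0.4592 servings → $2.52.
The minimum over all feasible corners is $2.52.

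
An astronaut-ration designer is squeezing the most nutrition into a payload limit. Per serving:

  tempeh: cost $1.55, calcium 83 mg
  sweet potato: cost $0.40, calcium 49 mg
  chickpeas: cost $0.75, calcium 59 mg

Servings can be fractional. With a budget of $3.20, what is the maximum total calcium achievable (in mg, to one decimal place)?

392.0 mg

Calcium per dollar: sweet potato 122.5, chickpeas 78.67, tempeh 53.55.
With no serving limits, spend the whole cost allowance on sweet potato: $3.20 / $0.40 × 49 mg = 392.0 mg.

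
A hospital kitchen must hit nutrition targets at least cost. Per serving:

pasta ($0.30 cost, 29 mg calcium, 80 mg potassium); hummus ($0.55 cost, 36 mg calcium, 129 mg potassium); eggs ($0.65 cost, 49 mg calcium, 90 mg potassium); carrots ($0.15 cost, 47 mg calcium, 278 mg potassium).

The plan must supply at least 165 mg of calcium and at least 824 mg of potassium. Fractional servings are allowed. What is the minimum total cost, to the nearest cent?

$0.53

At the optimum either one food covers both requirements or two foods hit both targets exactly; no other combination can be cheaper.
pasta only: max(165/29, 824/80) = 10.3 servings → $3.09.
hummus only: max(165/36, 824/129) = 6.388 servings → $3.51.
eggs only: max(165/49, 824/90) = 9.156 servings → $5.95.
carrots only: max(165/47, 824/278) = 3.511 servings → $0.53.
pasta + hummus with both targets exact would need a negative amount; discard.
pasta + eggs with both targets exact would need a negative amount; discard.
pasta + carrots with both tight: 1.66 servings and 2.486 servings → $0.87.
hummus + eggs: the both-tight solution has a negative serving — not a feasible corner.
hummus + carrots with both tight: 1.81 servings and 2.124 servings → $1.31.
eggs + carrots with both tight: 0.7604 servings and 2.718 servings → $0.90.
Cheapest feasible corner: $0.53.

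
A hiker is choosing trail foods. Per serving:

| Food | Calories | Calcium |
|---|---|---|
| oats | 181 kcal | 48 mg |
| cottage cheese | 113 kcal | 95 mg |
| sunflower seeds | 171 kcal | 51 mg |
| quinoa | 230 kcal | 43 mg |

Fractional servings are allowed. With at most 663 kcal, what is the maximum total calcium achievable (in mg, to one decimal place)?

Calcium per kcal: cottage cheese 0.8407, sunflower seeds 0.2982, oats 0.2652, quinoa 0.187.
With no serving limits, spend the whole calories allowance on cottage cheese: 663 kcal / 113 kcal × 95 mg = 557.4 mg.

557.4 mg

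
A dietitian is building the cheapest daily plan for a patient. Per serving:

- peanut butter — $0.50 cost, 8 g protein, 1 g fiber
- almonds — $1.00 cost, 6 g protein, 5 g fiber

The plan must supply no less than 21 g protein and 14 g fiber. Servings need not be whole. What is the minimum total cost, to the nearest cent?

peanut butter only: max(21/8, 14/1) = 14 servings → $7.00.
almonds only: max(21/6, 14/5) = 3.5 servings → $3.50.
peanut butter + almonds with both tight: 0.6176 servings and 2.676 servings → $2.99.
Cheapest feasible corner: $2.99.

$2.99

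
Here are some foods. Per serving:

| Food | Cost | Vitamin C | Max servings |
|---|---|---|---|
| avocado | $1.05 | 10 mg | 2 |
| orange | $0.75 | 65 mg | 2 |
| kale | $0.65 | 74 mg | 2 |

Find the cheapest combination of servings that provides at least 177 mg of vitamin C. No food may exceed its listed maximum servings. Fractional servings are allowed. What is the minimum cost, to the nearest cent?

Cost per mg of vitamin C: kale $0.0088, orange $0.0115, avocado $0.1050.
Take 2 servings of kale: +148.0 mg vitamin C for $1.30 (total $1.30, still need 29.0 mg).
Take 0.4462 servings of orange: +29.0 mg vitamin C for $0.33 (total $1.63, still need 0.0 mg).
Filling from the cheapest source first is optimal under one linear minimum: $1.63.

$1.63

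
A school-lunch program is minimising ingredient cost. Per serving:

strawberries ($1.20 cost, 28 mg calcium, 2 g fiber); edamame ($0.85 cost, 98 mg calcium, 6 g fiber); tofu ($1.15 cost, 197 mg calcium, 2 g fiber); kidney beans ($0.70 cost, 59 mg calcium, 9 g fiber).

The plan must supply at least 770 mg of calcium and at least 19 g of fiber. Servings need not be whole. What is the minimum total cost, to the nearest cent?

Compare the cost at each extreme point of the feasible region.
strawberries only: max(770/28, 19/2) = 27.5 servings → $33.00.
edamame only: max(770/98, 19/6) = 7.857 servings → $6.68.
tofu only: max(770/197, 19/2) = 9.5 servings → $10.93.
kidney beans only: max(770/59, 19/9) = 13.05 servings → $9.14.
strawberries + edamame: the both-tight solution has a negative serving — not a feasible corner.
strawberries + tofu with both tight: 6.518 servings and 2.982 servings → $11.25.
strawberries + kidney beans: intersection lies outside the first quadrant.
edamame + tofu with both tight: 2.234 servings and 2.797 servings → $5.12.
edamame + kidney beans with both targets exact would need a negative amount; discard.
tofu + kidney beans with both tight: 3.51 servings and 1.331 servings → $4.97.
So the least-cost plan costs $4.97.

$4.97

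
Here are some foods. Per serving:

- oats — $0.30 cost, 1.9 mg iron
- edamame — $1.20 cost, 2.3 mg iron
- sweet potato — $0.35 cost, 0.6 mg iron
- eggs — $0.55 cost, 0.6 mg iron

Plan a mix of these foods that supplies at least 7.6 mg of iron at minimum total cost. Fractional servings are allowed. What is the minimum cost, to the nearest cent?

$1.20

Cost per mg of iron: oats $0.1579, edamame $0.5217, sweet potato $0.5833, eggs $0.9167.
With no serving limits, use only oats: 7.6 mg / 1.9 mg = 4 servings × $0.30 = $1.20.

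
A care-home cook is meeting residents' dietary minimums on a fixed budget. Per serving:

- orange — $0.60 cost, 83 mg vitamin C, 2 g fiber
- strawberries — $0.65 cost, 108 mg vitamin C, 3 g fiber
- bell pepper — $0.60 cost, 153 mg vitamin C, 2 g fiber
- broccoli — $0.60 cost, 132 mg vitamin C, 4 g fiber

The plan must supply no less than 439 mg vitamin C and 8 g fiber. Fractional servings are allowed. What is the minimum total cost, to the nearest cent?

At the optimum either one food covers both requirements or two foods hit both targets exactly; no other combination can be cheaper.
orange only: max(439/83, 8/2) = 5.289 servings → $3.17.
strawberries only: max(439/108, 8/3) = 4.065 servings → $2.64.
bell pepper only: max(439/153, 8/2) = 4 servings → $2.40.
broccoli only: max(439/132, 8/4) = 3.326 servings → $2.00.
orange + strawberries with both targets exact would need a negative amount; discard.
orange + bell pepper with both tight: 2.471 servings and 1.529 servings → $2.40.
orange + broccoli: the both-tight solution has a negative serving — not a feasible corner.
strawberries + bell pepper with both tight: 1.424 servings and 1.864 servings → $2.04.
strawberries + broccoli with both targets exact would need a negative amount; discard.
bell pepper + broccoli with both tight: 2.011 servings and 0.9943 servings → $1.80.
So the least-cost plan costs $1.80.

$1.80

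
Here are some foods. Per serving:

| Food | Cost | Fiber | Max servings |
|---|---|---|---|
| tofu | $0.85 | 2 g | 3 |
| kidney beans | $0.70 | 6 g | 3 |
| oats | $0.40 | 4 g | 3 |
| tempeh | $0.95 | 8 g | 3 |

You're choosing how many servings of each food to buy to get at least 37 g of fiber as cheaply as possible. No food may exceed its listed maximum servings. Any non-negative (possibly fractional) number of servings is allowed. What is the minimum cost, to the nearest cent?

Cost per g of fiber: oats $0.1000, kidney beans $0.1167, tempeh $0.1187, tofu $0.4250.
Take 3 servings of oats: +12.0 g fiber for $1.20 (total $1.20, still need 25.0 g).
Take 3 servings of kidney beans: +18.0 g fiber for $2.10 (total $3.30, still need 7.0 g).
Take 0.875 servings of tempeh: +7.0 g fiber for $0.83 (total $4.13, still need 0.0 g).
Filling from the cheapest source first is optimal under one linear minimum: $4.13.

$4.13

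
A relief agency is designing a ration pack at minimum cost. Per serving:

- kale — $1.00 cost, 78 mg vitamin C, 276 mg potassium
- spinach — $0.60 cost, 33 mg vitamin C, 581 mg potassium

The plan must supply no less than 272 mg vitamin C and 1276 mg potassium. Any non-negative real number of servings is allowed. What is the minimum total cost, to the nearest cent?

$3.61

At the optimum either one food covers both requirements or two foods hit both targets exactly; no other combination can be cheaper.
kale only: max(272/78, 1276/276) = 4.623 servings → $4.62.
spinach only: max(272/33, 1276/581) = 8.242 servings → $4.95.
kale + spinach with both tight: 3.201 servings and 0.6754 servings → $3.61.
The minimum over all feasible corners is $3.61.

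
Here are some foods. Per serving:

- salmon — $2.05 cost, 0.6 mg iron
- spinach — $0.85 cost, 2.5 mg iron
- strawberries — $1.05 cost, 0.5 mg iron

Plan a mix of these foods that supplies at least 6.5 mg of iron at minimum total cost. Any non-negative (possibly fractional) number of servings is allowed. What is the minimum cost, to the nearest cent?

$2.21

Cost per mg of iron: spinach $0.3400, strawberries $2.1000, salmon $3.4167.
With no serving limits, use only spinach: 6.5 mg / 2.5 mg = 2.6 servings × $0.85 = $2.21.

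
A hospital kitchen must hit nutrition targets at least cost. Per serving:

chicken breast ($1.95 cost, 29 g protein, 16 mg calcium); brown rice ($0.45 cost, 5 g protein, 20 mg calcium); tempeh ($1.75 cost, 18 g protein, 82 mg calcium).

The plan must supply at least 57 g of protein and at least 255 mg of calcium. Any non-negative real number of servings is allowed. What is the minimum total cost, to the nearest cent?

Check every corner: each single food scaled to meet both minima, and each pair solved so both constraints bind.
chicken breast only: max(57/29, 255/16) = 15.94 servings → $31.08.
brown rice only: max(57/5, 255/20) = 12.75 servings → $5.74.
tempeh only: max(57/18, 255/82) = 3.167 servings → $5.54.
chicken breast + brown rice: intersection lies outside the first quadrant.
chicken breast + tempeh with both tight: 0.04019 servings and 3.102 servings → $5.51.
brown rice + tempeh with both tight: 1.68 servings and 2.7 servings → $5.48.
So the least-cost plan costs $5.48.

$5.48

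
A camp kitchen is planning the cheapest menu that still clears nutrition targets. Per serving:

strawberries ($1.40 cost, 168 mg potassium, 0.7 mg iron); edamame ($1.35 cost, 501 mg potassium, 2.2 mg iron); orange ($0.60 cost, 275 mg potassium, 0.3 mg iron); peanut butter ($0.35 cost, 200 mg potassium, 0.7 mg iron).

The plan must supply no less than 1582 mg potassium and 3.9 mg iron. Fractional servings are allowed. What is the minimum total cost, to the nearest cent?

$2.77

At the optimum either one food covers both requirements or two foods hit both targets exactly; no other combination can be cheaper.
strawberries only: max(1582/168, 3.9/0.7) = 9.417 servings → $13.18.
edamame only: max(1582/501, 3.9/2.2) = 3.158 servings → $4.26.
orange only: max(1582/275, 3.9/0.3) = 13 servings → $7.80.
peanut butter only: max(1582/200, 3.9/0.7) = 7.91 servings → $2.77.
strawberries + edamame: the both-tight solution has a negative serving — not a feasible corner.
strawberries + orange with both tight: 4.208 servings and 3.182 servings → $7.80.
strawberries + peanut butter: the both-tight solution has a negative serving — not a feasible corner.
edamame + orange with both tight: 1.315 servings and 3.357 servings → $3.79.
edamame + peanut butter: the both-tight solution has a negative serving — not a feasible corner.
orange + peanut butter with both tight: 2.471 servings and 4.512 servings → $3.06.
The minimum over all feasible corners is $2.77.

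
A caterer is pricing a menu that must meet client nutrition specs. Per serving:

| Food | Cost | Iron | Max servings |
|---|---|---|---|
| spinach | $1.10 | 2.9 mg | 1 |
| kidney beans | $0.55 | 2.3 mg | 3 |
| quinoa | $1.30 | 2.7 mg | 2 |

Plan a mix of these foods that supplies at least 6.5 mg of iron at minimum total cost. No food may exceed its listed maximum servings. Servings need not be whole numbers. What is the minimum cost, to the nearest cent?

$1.55

Cost per mg of iron: kidney beans $0.2391, spinach $0.3793, quinoa $0.4815.
Take 2.826 servings of kidney beans: +6.5 mg iron for $1.55 (total $1.55, still need 0.0 mg).
Filling from the cheapest source first is optimal under one linear minimum: $1.55.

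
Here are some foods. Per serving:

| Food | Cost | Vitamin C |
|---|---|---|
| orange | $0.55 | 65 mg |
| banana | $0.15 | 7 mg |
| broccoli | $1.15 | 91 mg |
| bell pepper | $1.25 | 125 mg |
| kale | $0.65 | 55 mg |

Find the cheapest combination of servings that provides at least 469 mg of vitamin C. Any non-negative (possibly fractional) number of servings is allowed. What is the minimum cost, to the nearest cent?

Cost per mg of vitamin C: orange $0.0085, bell pepper $0.0100, kale $0.0118, broccoli $0.0126, banana $0.0214.
With no serving limits, use only orange: 469 mg / 65 mg = 7.215 servings × $0.55 = $3.97.

$3.97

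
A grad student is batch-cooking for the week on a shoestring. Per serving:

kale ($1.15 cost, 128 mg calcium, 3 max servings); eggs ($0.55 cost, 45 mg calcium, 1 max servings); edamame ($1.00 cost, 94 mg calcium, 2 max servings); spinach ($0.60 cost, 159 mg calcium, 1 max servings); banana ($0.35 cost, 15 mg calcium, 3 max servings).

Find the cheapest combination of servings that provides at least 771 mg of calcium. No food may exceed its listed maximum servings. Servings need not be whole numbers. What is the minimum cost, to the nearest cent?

Cost per mg of calcium: spinach $0.0038, kale $0.0090, edamame $0.0106, eggs $0.0122, banana $0.0233.
Take 1 serving of spinach: +159.0 mg calcium for $0.60 (total $0.60, still need 612.0 mg).
Take 3 servings of kale: +384.0 mg calcium for $3.45 (total $4.05, still need 228.0 mg).
Take 2 servings of edamame: +188.0 mg calcium for $2.00 (total $6.05, still need 40.0 mg).
Take 0.8889 servings of eggs: +40.0 mg calcium for $0.49 (total $6.54, still need 0.0 mg).
Filling from the cheapest source first is optimal under one linear minimum: $6.54.

$6.54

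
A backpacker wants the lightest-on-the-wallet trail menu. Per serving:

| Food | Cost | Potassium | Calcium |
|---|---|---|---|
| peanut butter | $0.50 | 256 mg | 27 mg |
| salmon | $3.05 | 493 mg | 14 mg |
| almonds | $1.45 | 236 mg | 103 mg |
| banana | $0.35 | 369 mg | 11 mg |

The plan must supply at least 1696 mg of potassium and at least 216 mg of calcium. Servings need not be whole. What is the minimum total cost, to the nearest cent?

At the optimum either one food covers both requirements or two foods hit both targets exactly; no other combination can be cheaper.
peanut butter only: max(1696/256, 216/27) = 8 servings → $4.00.
salmon only: max(1696/493, 216/14) = 15.43 servings → $47.06.
almonds only: max(1696/236, 216/103) = 7.186 servings → $10.42.
banana only: max(1696/369, 216/11) = 19.64 servings → $6.87.
peanut butter + salmon: intersection lies outside the first quadrant.
peanut butter + almonds with both tight: 6.187 servings and 0.4753 servings → $3.78.
peanut butter + banana with both targets exact would need a negative amount; discard.
salmon + almonds with both tight: 2.606 servings and 1.743 servings → $10.47.
salmon + banana with both targets exact would need a negative amount; discard.
almonds + banana with both tight: 1.724 servings and 3.494 servings → $3.72.
So the least-cost plan costs $3.72.

$3.72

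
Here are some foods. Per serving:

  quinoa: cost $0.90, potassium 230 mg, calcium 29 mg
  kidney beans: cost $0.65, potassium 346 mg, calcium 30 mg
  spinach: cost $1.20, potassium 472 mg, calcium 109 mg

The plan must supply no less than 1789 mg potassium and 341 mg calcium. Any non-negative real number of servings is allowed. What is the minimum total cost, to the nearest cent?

$4.22

This is a tiny linear program; its minimum lies at a vertex of the feasible set. List the vertices and price them.
quinoa only: max(1789/230, 341/29) = 11.76 servings → $10.58.
kidney beans only: max(1789/346, 341/30) = 11.37 servings → $7.39.
spinach only: max(1789/472, 341/109) = 3.79 servings → $4.55.
quinoa + kidney beans with both targets exact would need a negative amount; discard.
quinoa + spinach with both tight: 2.991 servings and 2.333 servings → $5.49.
kidney beans + spinach with both tight: 1.446 servings and 2.731 servings → $4.22.
Cheapest feasible corner: $4.22.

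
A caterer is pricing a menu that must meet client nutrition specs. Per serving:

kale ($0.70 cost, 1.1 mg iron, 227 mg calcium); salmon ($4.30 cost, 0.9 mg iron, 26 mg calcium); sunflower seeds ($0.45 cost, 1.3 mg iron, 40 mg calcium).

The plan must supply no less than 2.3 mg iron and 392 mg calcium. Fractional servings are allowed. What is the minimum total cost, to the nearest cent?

Two binding constraints pin down two serving amounts, so the optimal mix uses at most two foods. The candidates are each food alone (scaled to the tighter of iron/calcium) and each pair with both constraints tight.
kale only: max(2.3/1.1, 392/227) = 2.091 servings → $1.46.
salmon only: max(2.3/0.9, 392/26) = 15.08 servings → $64.83.
sunflower seeds only: max(2.3/1.3, 392/40) = 9.8 servings → $4.41.
kale + salmon with both tight: 1.668 servings and 0.5174 servings → $3.39.
kale + sunflower seeds with both tight: 1.663 servings and 0.362 servings → $1.33.
salmon + sunflower seeds with both targets exact would need a negative amount; discard.
The minimum over all feasible corners is $1.33.

$1.33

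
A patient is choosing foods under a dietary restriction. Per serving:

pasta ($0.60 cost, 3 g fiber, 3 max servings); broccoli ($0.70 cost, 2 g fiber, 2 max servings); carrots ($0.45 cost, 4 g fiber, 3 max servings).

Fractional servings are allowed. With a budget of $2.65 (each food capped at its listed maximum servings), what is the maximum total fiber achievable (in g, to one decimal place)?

Fiber per dollar: carrots 8.889, pasta 5, broccoli 2.857.
Take 3 servings of carrots: spends $1.35, +12.0 g fiber (running total 12.0 g).
Take 2.167 servings of pasta: spends $1.30, +6.5 g fiber (running total 18.5 g).
Filling greedily by fiber-per-dollar is optimal for one linear limit, giving 18.5 g.

18.5 g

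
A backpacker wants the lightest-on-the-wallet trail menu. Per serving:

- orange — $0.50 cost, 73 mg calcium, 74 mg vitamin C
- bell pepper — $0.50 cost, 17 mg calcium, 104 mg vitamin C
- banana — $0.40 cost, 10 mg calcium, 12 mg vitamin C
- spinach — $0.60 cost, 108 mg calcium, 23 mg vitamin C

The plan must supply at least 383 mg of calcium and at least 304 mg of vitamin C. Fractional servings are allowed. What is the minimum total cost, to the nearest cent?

Minimising a linear cost over {calcium ≥ 383, vitamin C ≥ 304, servings ≥ 0} — the optimum is at a vertex, using one or two foods.
orange only: max(383/73, 304/74) = 5.247 servings → $2.62.
bell pepper only: max(383/17, 304/104) = 22.53 servings → $11.26.
banana only: max(383/10, 304/12) = 38.3 servings → $15.32.
spinach only: max(383/108, 304/23) = 13.22 servings → $7.93.
orange + bell pepper with both targets exact would need a negative amount; discard.
orange + banana: the both-tight solution has a negative serving — not a feasible corner.
orange + spinach with both tight: 3.805 servings and 0.9742 servings → $2.49.
bell pepper + banana with both targets exact would need a negative amount; discard.
bell pepper + spinach with both tight: 2.216 servings and 3.197 servings → $3.03.
banana + spinach with both tight: 22.54 servings and 1.46 servings → $9.89.
The minimum over all feasible corners is $2.49.

$2.49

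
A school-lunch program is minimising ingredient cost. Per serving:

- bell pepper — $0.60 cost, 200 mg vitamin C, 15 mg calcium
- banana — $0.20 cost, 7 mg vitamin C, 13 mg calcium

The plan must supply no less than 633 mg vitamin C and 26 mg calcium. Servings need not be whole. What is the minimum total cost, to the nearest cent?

$1.90

Two binding constraints pin down two serving amounts, so the optimal mix uses at most two foods. The candidates are each food alone (scaled to the tighter of vitamin C/calcium) and each pair with both constraints tight.
bell pepper only: max(633/200, 26/15) = 3.165 servings → $1.90.
banana only: max(633/7, 26/13) = 90.43 servings → $18.09.
bell pepper + banana: the both-tight solution has a negative serving — not a feasible corner.
Cheapest feasible corner: $1.90.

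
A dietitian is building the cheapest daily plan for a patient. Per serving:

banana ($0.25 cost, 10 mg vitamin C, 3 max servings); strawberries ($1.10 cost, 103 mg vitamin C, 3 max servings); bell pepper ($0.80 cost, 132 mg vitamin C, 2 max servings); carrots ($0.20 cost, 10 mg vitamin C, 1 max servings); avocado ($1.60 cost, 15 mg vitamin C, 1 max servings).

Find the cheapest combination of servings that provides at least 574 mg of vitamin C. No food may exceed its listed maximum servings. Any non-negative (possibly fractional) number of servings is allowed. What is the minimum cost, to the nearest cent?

Cost per mg of vitamin C: bell pepper $0.0061, strawberries $0.0107, carrots $0.0200, banana $0.0250, avocado $0.1067.
Take 2 servings of bell pepper: +264.0 mg vitamin C for $1.60 (total $1.60, still need 310.0 mg).
Take 3 servings of strawberries: +309.0 mg vitamin C for $3.30 (total $4.90, still need 1.0 mg).
Take 0.1 servings of carrots: +1.0 mg vitamin C for $0.02 (total $4.92, still need 0.0 mg).
Filling from the cheapest source first is optimal under one linear minimum: $4.92.

$4.92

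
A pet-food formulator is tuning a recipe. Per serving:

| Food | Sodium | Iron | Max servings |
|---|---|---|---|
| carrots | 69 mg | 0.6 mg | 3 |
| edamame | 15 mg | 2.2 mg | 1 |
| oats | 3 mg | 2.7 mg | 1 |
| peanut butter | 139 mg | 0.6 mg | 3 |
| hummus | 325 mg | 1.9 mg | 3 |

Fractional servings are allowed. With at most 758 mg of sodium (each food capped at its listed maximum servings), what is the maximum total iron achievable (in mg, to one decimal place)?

9.8 mg

Iron per mg sodium: oats 0.9, edamame 0.1467, carrots 0.008696, hummus 0.005846, peanut butter 0.004317.
Take 1 serving of oats: uses 3 mg sodium, +2.7 mg iron (running total 2.7 mg).
Take 1 serving of edamame: uses 15 mg sodium, +2.2 mg iron (running total 4.9 mg).
Take 3 servings of carrots: uses 207 mg sodium, +1.8 mg iron (running total 6.7 mg).
Take 1.64 servings of hummus: uses 533 mg sodium, +3.1 mg iron (running total 9.8 mg).
Greedy by best ratio exhausts the sodium allowance optimally: 9.8 mg.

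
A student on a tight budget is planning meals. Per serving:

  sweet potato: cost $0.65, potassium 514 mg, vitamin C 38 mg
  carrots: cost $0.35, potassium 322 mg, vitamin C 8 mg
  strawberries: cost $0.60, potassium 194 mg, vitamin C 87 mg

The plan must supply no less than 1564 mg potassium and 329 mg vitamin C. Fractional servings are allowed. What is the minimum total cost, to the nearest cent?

$3.02

sweet potato only: max(1564/514, 329/38) = 8.658 servings → $5.63.
carrots only: max(1564/322, 329/8) = 41.12 servings → $14.39.
strawberries only: max(1564/194, 329/87) = 8.062 servings → $4.84.
sweet potato + carrots: intersection lies outside the first quadrant.
sweet potato + strawberries with both tight: 1.934 servings and 2.937 servings → $3.02.
carrots + strawberries with both tight: 2.73 servings and 3.531 servings → $3.07.
Cheapest feasible corner: $3.02.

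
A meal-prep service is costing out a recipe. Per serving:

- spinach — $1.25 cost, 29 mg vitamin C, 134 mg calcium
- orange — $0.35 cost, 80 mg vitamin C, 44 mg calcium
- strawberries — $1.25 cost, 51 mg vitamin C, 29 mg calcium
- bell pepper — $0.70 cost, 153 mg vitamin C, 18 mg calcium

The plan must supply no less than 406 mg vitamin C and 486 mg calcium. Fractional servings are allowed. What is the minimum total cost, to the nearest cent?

$3.87

For a min-cost LP with two ≥-constraints, a basic feasible solution has at most two positive variables.
spinach only: max(406/29, 486/134) = 14 servings → $17.50.
orange only: max(406/80, 486/44) = 11.05 servings → $3.87.
strawberries only: max(406/51, 486/29) = 16.76 servings → $20.95.
bell pepper only: max(406/153, 486/18) = 27 servings → $18.90.
spinach + orange with both tight: 2.225 servings and 4.268 servings → $4.28.
spinach + strawberries with both tight: 2.171 servings and 6.726 servings → $11.12.
spinach + bell pepper with both tight: 3.356 servings and 2.018 servings → $5.61.
orange + strawberries: intersection lies outside the first quadrant.
orange + bell pepper: intersection lies outside the first quadrant.
strawberries + bell pepper with both targets exact would need a negative amount; discard.
The minimum over all feasible corners is $3.87.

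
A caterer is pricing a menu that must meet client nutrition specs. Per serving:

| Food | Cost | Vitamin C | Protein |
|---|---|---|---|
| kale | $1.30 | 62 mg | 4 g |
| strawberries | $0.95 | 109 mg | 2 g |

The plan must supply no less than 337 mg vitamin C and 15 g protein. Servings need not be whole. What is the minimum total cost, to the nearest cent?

$5.28

Compare the cost at each extreme point of the feasible region.
kale only: max(337/62, 15/4) = 5.435 servings → $7.07.
strawberries only: max(337/109, 15/2) = 7.5 servings → $7.12.
kale + strawberries with both tight: 3.08 servings and 1.34 servings → $5.28.
The minimum over all feasible corners is $5.28.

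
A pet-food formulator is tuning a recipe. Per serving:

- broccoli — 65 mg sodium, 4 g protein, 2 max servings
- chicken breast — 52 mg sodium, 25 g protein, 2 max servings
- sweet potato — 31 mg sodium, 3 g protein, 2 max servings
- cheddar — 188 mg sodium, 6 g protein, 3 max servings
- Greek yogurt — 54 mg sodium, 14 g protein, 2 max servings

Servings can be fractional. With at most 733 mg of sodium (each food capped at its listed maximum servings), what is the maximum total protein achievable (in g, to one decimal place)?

Protein per mg sodium: chicken breast 0.4808, Greek yogurt 0.2593, sweet potato 0.09677, broccoli 0.06154, cheddar 0.03191.
Take 2 servings of chicken breast: uses 104 mg sodium, +50.0 g protein (running total 50.0 g).
Take 2 servings of Greek yogurt: uses 108 mg sodium, +28.0 g protein (running total 78.0 g).
Take 2 servings of sweet potato: uses 62 mg sodium, +6.0 g protein (running total 84.0 g).
Take 2 servings of broccoli: uses 130 mg sodium, +8.0 g protein (running total 92.0 g).
Take 1.75 servings of cheddar: uses 329 mg sodium, +10.5 g protein (running total 102.5 g).
Filling greedily by protein-per-mg sodium is optimal for one linear limit, giving 102.5 g.

102.5 g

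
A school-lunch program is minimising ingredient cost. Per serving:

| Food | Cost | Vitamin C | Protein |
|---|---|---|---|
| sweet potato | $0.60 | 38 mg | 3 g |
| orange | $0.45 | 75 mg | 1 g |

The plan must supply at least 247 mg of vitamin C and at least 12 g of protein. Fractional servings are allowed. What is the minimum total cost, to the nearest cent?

Compare the cost at each extreme point of the feasible region.
sweet potato only: max(247/38, 12/3) = 6.5 servings → $3.90.
orange only: max(247/75, 12/1) = 12 servings → $5.40.
sweet potato + orange with both tight: 3.492 servings and 1.524 servings → $2.78.
So the least-cost plan costs $2.78.

$2.78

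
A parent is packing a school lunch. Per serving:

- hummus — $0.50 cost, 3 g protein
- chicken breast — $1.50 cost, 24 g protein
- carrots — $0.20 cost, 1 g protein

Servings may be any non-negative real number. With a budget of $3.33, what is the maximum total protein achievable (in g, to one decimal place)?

53.3 g

Protein per dollar: chicken breast 16, hummus 6, carrots 5.
With no serving limits, spend the whole cost allowance on chicken breast: $3.33 / $1.50 × 24 g = 53.3 g.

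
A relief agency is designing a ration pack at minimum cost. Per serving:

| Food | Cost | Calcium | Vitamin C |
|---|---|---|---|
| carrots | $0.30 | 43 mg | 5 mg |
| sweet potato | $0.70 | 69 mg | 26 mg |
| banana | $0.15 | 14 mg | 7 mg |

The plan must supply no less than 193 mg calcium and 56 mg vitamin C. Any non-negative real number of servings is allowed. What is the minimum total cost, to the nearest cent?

For a min-cost LP with two ≥-constraints, a basic feasible solution has at most two positive variables.
carrots only: max(193/43, 56/5) = 11.2 servings → $3.36.
sweet potato only: max(193/69, 56/26) = 2.797 servings → $1.96.
banana only: max(193/14, 56/7) = 13.79 servings → $2.07.
carrots + sweet potato with both tight: 1.493 servings and 1.867 servings → $1.75.
carrots + banana with both tight: 2.455 servings and 6.247 servings → $1.67.
sweet potato + banana: the both-tight solution has a negative serving — not a feasible corner.
Cheapest feasible corner: $1.67.

$1.67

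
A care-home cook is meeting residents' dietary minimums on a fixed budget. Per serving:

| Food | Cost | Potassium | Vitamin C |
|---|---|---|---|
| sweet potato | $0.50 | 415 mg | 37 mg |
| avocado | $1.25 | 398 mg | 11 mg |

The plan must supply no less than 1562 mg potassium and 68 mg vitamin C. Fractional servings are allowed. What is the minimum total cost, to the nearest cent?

$1.88

sweet potato only: max(1562/415, 68/37) = 3.764 servings → $1.88.
avocado only: max(1562/398, 68/11) = 6.182 servings → $7.73.
sweet potato + avocado with both tight: 0.9725 servings and 2.911 servings → $4.12.
So the least-cost plan costs $1.88.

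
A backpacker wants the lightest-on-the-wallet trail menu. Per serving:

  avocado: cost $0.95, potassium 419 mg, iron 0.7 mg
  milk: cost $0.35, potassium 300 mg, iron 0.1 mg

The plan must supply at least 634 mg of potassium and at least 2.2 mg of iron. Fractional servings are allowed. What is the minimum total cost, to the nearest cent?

Compare the cost at each extreme point of the feasible region.
avocado only: max(634/419, 2.2/0.7) = 3.143 servings → $2.99.
milk only: max(634/300, 2.2/0.1) = 22 servings → $7.70.
avocado + milk: the both-tight solution has a negative serving — not a feasible corner.
So the least-cost plan costs $2.99.

$2.99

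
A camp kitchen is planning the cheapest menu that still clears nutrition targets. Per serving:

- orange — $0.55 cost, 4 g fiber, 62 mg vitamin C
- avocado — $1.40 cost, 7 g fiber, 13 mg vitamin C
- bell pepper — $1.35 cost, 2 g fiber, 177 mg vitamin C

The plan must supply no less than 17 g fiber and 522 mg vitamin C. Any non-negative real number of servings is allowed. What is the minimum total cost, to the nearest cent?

At the optimum either one food covers both requirements or two foods hit both targets exactly; no other combination can be cheaper.
orange only: max(17/4, 522/62) = 8.419 servings → $4.63.
avocado only: max(17/7, 522/13) = 40.15 servings → $56.22.
bell pepper only: max(17/2, 522/177) = 8.5 servings → $11.47.
orange + avocado with both targets exact would need a negative amount; discard.
orange + bell pepper with both tight: 3.365 servings and 1.771 servings → $4.24.
avocado + bell pepper with both tight: 1.62 servings and 2.83 servings → $6.09.
So the least-cost plan costs $4.24.

$4.24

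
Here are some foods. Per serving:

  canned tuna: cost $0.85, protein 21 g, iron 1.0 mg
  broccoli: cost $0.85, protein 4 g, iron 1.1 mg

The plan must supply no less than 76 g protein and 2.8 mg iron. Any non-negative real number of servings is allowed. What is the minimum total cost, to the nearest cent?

At the optimum either one food covers both requirements or two foods hit both targets exactly; no other combination can be cheaper.
canned tuna only: max(76/21, 2.8/1.0) = 3.619 servings → $3.08.
broccoli only: max(76/4, 2.8/1.1) = 19 servings → $16.15.
canned tuna + broccoli: the both-tight solution has a negative serving — not a feasible corner.
Cheapest feasible corner: $3.08.

$3.08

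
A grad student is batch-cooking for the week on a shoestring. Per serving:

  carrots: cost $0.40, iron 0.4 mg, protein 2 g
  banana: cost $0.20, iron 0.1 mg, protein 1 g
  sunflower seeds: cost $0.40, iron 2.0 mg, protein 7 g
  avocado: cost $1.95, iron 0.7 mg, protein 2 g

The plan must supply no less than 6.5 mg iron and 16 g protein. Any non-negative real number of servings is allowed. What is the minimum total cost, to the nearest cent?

This is a tiny linear program; its minimum lies at a vertex of the feasible set. List the vertices and price them.
carrots only: max(6.5/0.4, 16/2) = 16.25 servings → $6.50.
banana only: max(6.5/0.1, 16/1) = 65 servings → $13.00.
sunflower seeds only: max(6.5/2.0, 16/7) = 3.25 servings → $1.30.
avocado only: max(6.5/0.7, 16/2) = 9.286 servings → $18.11.
carrots + banana with both targets exact would need a negative amount; discard.
carrots + sunflower seeds with both targets exact would need a negative amount; discard.
carrots + avocado: the both-tight solution has a negative serving — not a feasible corner.
banana + sunflower seeds with both targets exact would need a negative amount; discard.
banana + avocado with both targets exact would need a negative amount; discard.
sunflower seeds + avocado: intersection lies outside the first quadrant.
So the least-cost plan costs $1.30.

$1.30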